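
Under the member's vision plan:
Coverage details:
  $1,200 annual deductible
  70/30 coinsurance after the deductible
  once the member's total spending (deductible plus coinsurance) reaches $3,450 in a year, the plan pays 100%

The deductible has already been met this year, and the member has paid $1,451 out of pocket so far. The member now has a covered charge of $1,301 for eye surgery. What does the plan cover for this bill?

The deductible is already satisfied, so the full bill goes to coinsurance.
Coinsurance: $1,301 × 30% = $390.30.
Total out-of-pocket so far would be $1,451 + $390.30 = $1,841.30, below the $3,450 cap — no reduction.
The insurer covers the remainder: $1,301 − $390.30 = $910.70.

$910.70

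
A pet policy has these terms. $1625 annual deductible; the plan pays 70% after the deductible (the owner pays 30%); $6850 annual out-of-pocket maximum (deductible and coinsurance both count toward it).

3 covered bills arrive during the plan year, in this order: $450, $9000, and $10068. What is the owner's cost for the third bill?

Bill 1, $450: fully absorbed by the deductible. Owner pays $450; OOP now $450.
Bill 2, $9000: $1175 finishes the deductible; $7825 goes to coinsurance; coinsurance $7825 × 30% = $2347.50. Cost to owner: $3522.50. OOP to date $3972.50.
Bill 3, $10068: 30% coinsurance on $10068 = $3020.40. OOP would hit $6992.90 > $6850, so the cap limits the owner to $6850 − $3972.50 = $2877.50.

$2877.50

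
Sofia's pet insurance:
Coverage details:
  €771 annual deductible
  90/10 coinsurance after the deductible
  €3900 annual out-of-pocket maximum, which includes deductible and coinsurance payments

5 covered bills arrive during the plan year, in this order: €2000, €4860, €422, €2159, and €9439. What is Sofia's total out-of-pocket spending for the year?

#1 (€2000): €771 finishes the deductible; €1229 goes to coinsurance; owner's 10% is €122.90. Owner pays €893.90; OOP now €893.90.
#2 (€4860): deductible already satisfied, so owner's share is 10% × €4860 = €486. Owner owes €486 (running OOP €1379.90).
#3 (€422): 10% coinsurance on €422 = €42.20. Owner owes €42.20 (running OOP €1422.10).
#4 (€2159): 10% coinsurance on €2159 = €215.90. Cost to owner: €215.90. OOP to date €1638.
#5 (€9439): deductible met; 10% of €9439 = €943.90. Owner owes €943.90 (running OOP €2581.90).
Total paid by the owner: €893.90 + €486 + €42.20 + €215.90 + €943.90 = €2581.90.

€2581.90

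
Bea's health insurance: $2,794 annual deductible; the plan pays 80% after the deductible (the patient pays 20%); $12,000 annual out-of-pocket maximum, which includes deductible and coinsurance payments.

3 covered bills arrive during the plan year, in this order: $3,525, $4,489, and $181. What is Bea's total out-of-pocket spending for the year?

Claim 1 ($3,525): $2,794 to deductible, leaving $731; patient's 20% is $146.20. Cost to patient: $2,940.20. OOP to date $2,940.20.
Claim 2 ($4,489): deductible already satisfied, so patient's share is 20% × $4,489 = $897.80. Patient owes $897.80 (running OOP $3,838).
Claim 3 ($181): deductible already satisfied, so patient's share is 20% × $181 = $36.20. Cost to patient: $36.20. OOP to date $3,874.20.
Total paid by the patient: $2,940.20 + $897.80 + $36.20 = $3,874.20.

$3,874.20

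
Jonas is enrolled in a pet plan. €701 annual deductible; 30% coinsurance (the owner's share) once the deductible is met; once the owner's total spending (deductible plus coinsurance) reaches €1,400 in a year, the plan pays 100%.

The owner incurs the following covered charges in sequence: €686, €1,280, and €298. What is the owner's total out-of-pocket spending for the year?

€1,169.90

Claim 1 — €686: entire amount goes to the deductible. Owner pays €686; OOP now €686.
Claim 2 — €1,280: €15 finishes the deductible; €1,265 goes to coinsurance; 30% of €1,265 = €379.50. Owner pays €394.50; OOP now €1,080.50.
Claim 3 — €298: 30% coinsurance on €298 = €89.40. Owner pays €89.40; OOP now €1,169.90.
Summing the owner's payments: €686 + €394.50 + €89.40 = €1,169.90.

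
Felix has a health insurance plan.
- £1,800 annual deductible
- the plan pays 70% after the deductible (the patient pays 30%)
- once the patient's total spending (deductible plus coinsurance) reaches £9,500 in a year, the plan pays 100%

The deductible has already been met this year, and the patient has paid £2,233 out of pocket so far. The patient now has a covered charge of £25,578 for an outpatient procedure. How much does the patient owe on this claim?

With the deductible met, the entire £25,578 is subject to coinsurance.
30% of £25,578 = £7,673.40 falls to the patient.
That would bring total out-of-pocket to £9,906.40, past the £9,500 cap. The patient is capped at £9,500 − £2,233 = £7,267 on this claim.

£7,267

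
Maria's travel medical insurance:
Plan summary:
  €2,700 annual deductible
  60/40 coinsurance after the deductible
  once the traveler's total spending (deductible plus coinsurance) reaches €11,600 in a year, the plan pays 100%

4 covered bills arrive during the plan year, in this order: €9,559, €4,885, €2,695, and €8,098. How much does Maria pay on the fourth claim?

€3,124.40

Claim 1 (€9,559): deductible takes €2,700, €6,859 remains; traveler's 40% is €2,743.60. Cost to traveler: €5,443.60. OOP to date €5,443.60.
Claim 2 (€4,885): deductible met; 40% of €4,885 = €1,954. Traveler pays €1,954; OOP now €7,397.60.
Claim 3 (€2,695): deductible already satisfied, so traveler's share is 40% × €2,695 = €1,078. Cost to traveler: €1,078. OOP to date €8,475.60.
Claim 4 (€8,098): deductible met; 40% of €8,098 = €3,239.20. OOP would hit €11,714.80 > €11,600, so the cap limits the traveler to €11,600 − €8,475.60 = €3,124.40.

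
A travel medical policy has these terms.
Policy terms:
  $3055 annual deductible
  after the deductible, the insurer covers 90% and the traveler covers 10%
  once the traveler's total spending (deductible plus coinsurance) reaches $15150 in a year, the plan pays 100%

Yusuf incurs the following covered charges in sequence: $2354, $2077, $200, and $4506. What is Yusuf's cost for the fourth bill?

#1 ($2354): entire amount goes to the deductible. Cost to traveler: $2354. OOP to date $2354.
#2 ($2077): $701 finishes the deductible; $1376 goes to coinsurance; 10% of $1376 = $137.60. Traveler owes $838.60 (running OOP $3192.60).
#3 ($200): deductible met; 10% of $200 = $20. Cost to traveler: $20. OOP to date $3212.60.
#4 ($4506): 10% coinsurance on $4506 = $450.60. Traveler owes $450.60 (running OOP $3663.20).

$450.60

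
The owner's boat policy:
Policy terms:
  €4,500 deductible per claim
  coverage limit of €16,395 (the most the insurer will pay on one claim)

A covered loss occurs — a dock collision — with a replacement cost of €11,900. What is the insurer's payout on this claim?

€7,400

Less the €4,500 deductible: €11,900 − €4,500 = €7,400.
€7,400 is within the €16,395 limit, so the insurer pays €7,400.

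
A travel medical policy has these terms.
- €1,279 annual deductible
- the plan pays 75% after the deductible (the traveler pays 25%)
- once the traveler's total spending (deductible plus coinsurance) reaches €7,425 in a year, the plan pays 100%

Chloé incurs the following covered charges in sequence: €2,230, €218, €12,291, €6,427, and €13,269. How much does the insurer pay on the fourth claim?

Claim 1 (€2,230): deductible takes €1,279, €951 remains; 25% of €951 = €237.75. Cost to traveler: €1,516.75. OOP to date €1,516.75. Insurer: €2,230 − €1,516.75 = €713.25.
Claim 2 (€218): 25% coinsurance on €218 = €54.50. Traveler owes €54.50 (running OOP €1,571.25). Plan pays €218 − €54.50 = €163.50.
Claim 3 (€12,291): deductible met; 25% of €12,291 = €3,072.75. Cost to traveler: €3,072.75. OOP to date €4,644. Plan pays €12,291 − €3,072.75 = €9,218.25.
Claim 4 (€6,427): 25% coinsurance on €6,427 = €1,606.75. Traveler owes €1,606.75 (running OOP €6,250.75). Insurer: €6,427 − €1,606.75 = €4,820.25.

€4,820.25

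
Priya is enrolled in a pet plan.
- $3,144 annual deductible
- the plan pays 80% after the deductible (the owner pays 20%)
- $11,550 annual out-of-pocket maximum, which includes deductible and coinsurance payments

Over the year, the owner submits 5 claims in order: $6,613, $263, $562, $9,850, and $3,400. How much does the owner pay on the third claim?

$112.40

Claim 1 — $6,613: $3,144 finishes the deductible; $3,469 goes to coinsurance; coinsurance $3,469 × 20% = $693.80. Owner owes $3,837.80 (running OOP $3,837.80).
Claim 2 — $263: deductible already satisfied, so owner's share is 20% × $263 = $52.60. Cost to owner: $52.60. OOP to date $3,890.40.
Claim 3 — $562: deductible already satisfied, so owner's share is 20% × $562 = $112.40. Owner owes $112.40 (running OOP $4,002.80).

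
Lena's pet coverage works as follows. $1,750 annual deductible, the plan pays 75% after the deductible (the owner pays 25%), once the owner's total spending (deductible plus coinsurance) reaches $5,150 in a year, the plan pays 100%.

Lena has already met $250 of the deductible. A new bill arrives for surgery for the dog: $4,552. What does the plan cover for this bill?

$2,289

Remaining deductible: $1,750 − $250 = $1,500.
The remaining $3,052 (= $4,552 − $1,500) moves to coinsurance.
Owner's 25% share of $3,052 is $763.
Owner responsibility before any cap: $1,500 + $763 = $2,263.
Cumulative spending $250 + $2,263 = $2,513 stays under the $5,150 maximum.
The insurer covers the remainder: $4,552 − $2,263 = $2,289.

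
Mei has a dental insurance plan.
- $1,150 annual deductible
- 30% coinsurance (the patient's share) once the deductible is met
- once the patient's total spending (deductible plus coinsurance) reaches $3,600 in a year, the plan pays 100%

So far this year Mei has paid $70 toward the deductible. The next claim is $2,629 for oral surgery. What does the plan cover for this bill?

$70 of the $1,150 deductible is already met, leaving $1,080.
The remaining $1,549 (= $2,629 − $1,080) moves to coinsurance.
Patient's 30% share of $1,549 is $464.70.
Patient responsibility before any cap: $1,080 + $464.70 = $1,544.70.
Year-to-date out-of-pocket becomes $70 + $1,544.70 = $1,614.70, still under the $3,600 maximum, so no cap applies.
The insurer covers the remainder: $2,629 − $1,544.70 = $1,084.30.

$1,084.30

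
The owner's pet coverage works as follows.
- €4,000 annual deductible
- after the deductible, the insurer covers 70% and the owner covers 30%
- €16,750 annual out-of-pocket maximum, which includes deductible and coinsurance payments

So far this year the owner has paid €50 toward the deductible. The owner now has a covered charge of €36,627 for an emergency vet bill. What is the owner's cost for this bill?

Remaining deductible: €4,000 − €50 = €3,950.
The remaining €32,677 (= €36,627 − €3,950) moves to coinsurance.
Owner's 30% share of €32,677 is €9,803.10.
So the owner owes €3,950 + €9,803.10 = €13,753.10 before any cap.
Year-to-date out-of-pocket becomes €50 + €13,753.10 = €13,803.10, still under the €16,750 maximum, so no cap applies.

€13,753.10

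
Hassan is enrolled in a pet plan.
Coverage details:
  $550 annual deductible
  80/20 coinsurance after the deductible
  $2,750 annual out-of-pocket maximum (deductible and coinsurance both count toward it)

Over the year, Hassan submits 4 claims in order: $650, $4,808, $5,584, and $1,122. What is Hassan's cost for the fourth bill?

$101.60

Claim 1 ($650): $550 to deductible, leaving $100; 20% of $100 = $20. Owner owes $570 (running OOP $570).
Claim 2 ($4,808): 20% coinsurance on $4,808 = $961.60. Owner owes $961.60 (running OOP $1,531.60).
Claim 3 ($5,584): deductible already satisfied, so owner's share is 20% × $5,584 = $1,116.80. Owner pays $1,116.80; OOP now $2,648.40.
Claim 4 ($1,122): deductible already satisfied, so owner's share is 20% × $1,122 = $224.40. That would push OOP to $2,872.80, over the $2,750 cap, so owner pays $2,750 − $2,648.40 = $101.60.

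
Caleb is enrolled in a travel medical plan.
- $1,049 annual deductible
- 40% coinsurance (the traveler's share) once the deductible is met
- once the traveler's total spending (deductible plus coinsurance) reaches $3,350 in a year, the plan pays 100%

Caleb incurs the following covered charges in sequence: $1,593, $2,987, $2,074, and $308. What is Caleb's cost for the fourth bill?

$59

Bill 1, $1,593: $1,049 finishes the deductible; $544 goes to coinsurance; coinsurance $544 × 40% = $217.60. Traveler owes $1,266.60 (running OOP $1,266.60).
Bill 2, $2,987: 40% coinsurance on $2,987 = $1,194.80. Traveler owes $1,194.80 (running OOP $2,461.40).
Bill 3, $2,074: deductible already satisfied, so traveler's share is 40% × $2,074 = $829.60. Cost to traveler: $829.60. OOP to date $3,291.
Bill 4, $308: 40% coinsurance on $308 = $123.20. OOP would hit $3,414.20 > $3,350, so the cap limits the traveler to $3,350 − $3,291 = $59.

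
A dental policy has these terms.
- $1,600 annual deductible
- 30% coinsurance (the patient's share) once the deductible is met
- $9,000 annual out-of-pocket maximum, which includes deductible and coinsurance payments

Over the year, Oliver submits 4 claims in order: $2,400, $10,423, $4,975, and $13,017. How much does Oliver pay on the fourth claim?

Claim 1 ($2,400): $1,600 finishes the deductible; $800 goes to coinsurance; patient's 30% is $240. Patient pays $1,840; OOP now $1,840.
Claim 2 ($10,423): 30% coinsurance on $10,423 = $3,126.90. Patient owes $3,126.90 (running OOP $4,966.90).
Claim 3 ($4,975): deductible already satisfied, so patient's share is 30% × $4,975 = $1,492.50. Patient pays $1,492.50; OOP now $6,459.40.
Claim 4 ($13,017): 30% coinsurance on $13,017 = $3,905.10. OOP would hit $10,364.50 > $9,000, so the cap limits the patient to $9,000 − $6,459.40 = $2,540.60.

$2,540.60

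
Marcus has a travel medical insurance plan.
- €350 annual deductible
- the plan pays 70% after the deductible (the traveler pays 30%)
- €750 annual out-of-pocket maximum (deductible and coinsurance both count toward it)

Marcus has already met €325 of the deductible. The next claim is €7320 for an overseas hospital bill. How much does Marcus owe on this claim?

€425

Deductible still to meet: €350 − €325 = €25.
The remaining €7295 (= €7320 − €25) moves to coinsurance.
Coinsurance: €7295 × 30% = €2188.50.
That puts the traveler's cost at €25 + €2188.50 = €2213.50 before any cap.
Adding €2213.50 to the €325 already spent would give €2538.50, which exceeds the €750 cap; the traveler pays just €750 − €325 = €425.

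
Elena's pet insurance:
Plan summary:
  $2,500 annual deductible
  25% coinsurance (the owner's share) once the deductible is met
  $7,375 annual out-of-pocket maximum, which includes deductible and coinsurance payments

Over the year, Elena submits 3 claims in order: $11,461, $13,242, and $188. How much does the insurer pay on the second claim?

Bill 1, $11,461: $2,500 to deductible, leaving $8,961; owner's 25% is $2,240.25. Cost to owner: $4,740.25. OOP to date $4,740.25. Plan pays $11,461 − $4,740.25 = $6,720.75.
Bill 2, $13,242: deductible met; 25% of $13,242 = $3,310.50. That would push OOP to $8,050.75, over the $7,375 cap, so owner pays $7,375 − $4,740.25 = $2,634.75. Plan pays $13,242 − $2,634.75 = $10,607.25.

$10,607.25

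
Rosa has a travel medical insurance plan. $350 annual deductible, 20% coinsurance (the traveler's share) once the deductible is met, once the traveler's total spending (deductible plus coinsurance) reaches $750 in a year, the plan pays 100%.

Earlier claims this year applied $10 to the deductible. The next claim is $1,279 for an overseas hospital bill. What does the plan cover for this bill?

Remaining deductible: $350 − $10 = $340.
The remaining $939 (= $1,279 − $340) moves to coinsurance.
Coinsurance: $939 × 20% = $187.80.
Traveler responsibility before any cap: $340 + $187.80 = $527.80.
Year-to-date out-of-pocket becomes $10 + $527.80 = $537.80, still under the $750 maximum, so no cap applies.
The plan picks up $1,279 − $527.80 = $751.20.

$751.20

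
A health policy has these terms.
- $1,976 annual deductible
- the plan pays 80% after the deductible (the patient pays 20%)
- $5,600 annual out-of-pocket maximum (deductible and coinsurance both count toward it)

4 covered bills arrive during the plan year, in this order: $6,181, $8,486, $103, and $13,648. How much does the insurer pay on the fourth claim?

#1 ($6,181): $1,976 to deductible, leaving $4,205; 20% of $4,205 = $841. Patient pays $2,817; OOP now $2,817. Plan pays $6,181 − $2,817 = $3,364.
#2 ($8,486): deductible already satisfied, so patient's share is 20% × $8,486 = $1,697.20. Patient pays $1,697.20; OOP now $4,514.20. Plan pays $8,486 − $1,697.20 = $6,788.80.
#3 ($103): deductible already satisfied, so patient's share is 20% × $103 = $20.60. Cost to patient: $20.60. OOP to date $4,534.80. Plan pays $103 − $20.60 = $82.40.
#4 ($13,648): deductible already satisfied, so patient's share is 20% × $13,648 = $2,729.60. Adding that to $4,534.80 gives $7,264.40, past the $5,600 cap; patient pays only $5,600 − $4,534.80 = $1,065.20. Insurer: $13,648 − $1,065.20 = $12,582.80.

$12,582.80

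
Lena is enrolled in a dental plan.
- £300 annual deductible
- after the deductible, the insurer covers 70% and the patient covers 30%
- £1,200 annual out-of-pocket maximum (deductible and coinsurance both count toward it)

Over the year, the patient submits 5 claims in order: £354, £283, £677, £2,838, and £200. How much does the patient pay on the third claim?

£203.10

#1 (£354): £300 to deductible, leaving £54; patient's 30% is £16.20. Patient pays £316.20; OOP now £316.20.
#2 (£283): deductible already satisfied, so patient's share is 30% × £283 = £84.90. Patient owes £84.90 (running OOP £401.10).
#3 (£677): 30% coinsurance on £677 = £203.10. Patient owes £203.10 (running OOP £604.20).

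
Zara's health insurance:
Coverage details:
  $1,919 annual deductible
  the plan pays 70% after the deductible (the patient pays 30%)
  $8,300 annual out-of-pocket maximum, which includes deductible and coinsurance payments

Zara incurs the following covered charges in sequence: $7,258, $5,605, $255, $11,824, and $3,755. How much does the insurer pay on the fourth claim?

Claim 1 — $7,258: $1,919 to deductible, leaving $5,339; coinsurance $5,339 × 30% = $1,601.70. Cost to patient: $3,520.70. OOP to date $3,520.70. Insurer: $7,258 − $3,520.70 = $3,737.30.
Claim 2 — $5,605: 30% coinsurance on $5,605 = $1,681.50. Patient pays $1,681.50; OOP now $5,202.20. Insurer: $5,605 − $1,681.50 = $3,923.50.
Claim 3 — $255: deductible met; 30% of $255 = $76.50. Patient owes $76.50 (running OOP $5,278.70). Plan pays $255 − $76.50 = $178.50.
Claim 4 — $11,824: deductible already satisfied, so patient's share is 30% × $11,824 = $3,547.20. OOP would hit $8,825.90 > $8,300, so the cap limits the patient to $8,300 − $5,278.70 = $3,021.30. Plan pays $11,824 − $3,021.30 = $8,802.70.

$8,802.70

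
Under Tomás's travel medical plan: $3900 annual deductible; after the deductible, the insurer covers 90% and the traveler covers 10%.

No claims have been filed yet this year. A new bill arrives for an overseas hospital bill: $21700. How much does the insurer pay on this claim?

$16020

Deductible not yet touched, so the first $3900 of the bill goes to the deductible.
After the $3900 deductible portion, $21700 − $3900 = $17800 is subject to coinsurance.
Traveler's 10% share of $17800 is $1780.
So the traveler owes $3900 + $1780 = $5680.
The insurer covers the remainder: $21700 − $5680 = $16020.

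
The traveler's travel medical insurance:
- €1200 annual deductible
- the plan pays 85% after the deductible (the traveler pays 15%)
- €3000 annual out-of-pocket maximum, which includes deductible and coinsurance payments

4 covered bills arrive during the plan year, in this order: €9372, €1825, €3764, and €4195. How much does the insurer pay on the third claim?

€3463.55

Claim 1 (€9372): €1200 finishes the deductible; €8172 goes to coinsurance; coinsurance €8172 × 15% = €1225.80. Traveler pays €2425.80; OOP now €2425.80. Plan pays €9372 − €2425.80 = €6946.20.
Claim 2 (€1825): deductible already satisfied, so traveler's share is 15% × €1825 = €273.75. Traveler owes €273.75 (running OOP €2699.55). Plan pays €1825 − €273.75 = €1551.25.
Claim 3 (€3764): deductible met; 15% of €3764 = €564.60. OOP would hit €3264.15 > €3000, so the cap limits the traveler to €3000 − €2699.55 = €300.45. Plan pays €3764 − €300.45 = €3463.55.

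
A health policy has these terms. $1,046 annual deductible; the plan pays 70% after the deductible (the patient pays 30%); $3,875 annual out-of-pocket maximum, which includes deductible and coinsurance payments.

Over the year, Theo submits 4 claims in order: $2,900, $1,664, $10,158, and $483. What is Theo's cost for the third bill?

$1,773.60

Bill 1, $2,900: deductible takes $1,046, $1,854 remains; 30% of $1,854 = $556.20. Patient pays $1,602.20; OOP now $1,602.20.
Bill 2, $1,664: 30% coinsurance on $1,664 = $499.20. Cost to patient: $499.20. OOP to date $2,101.40.
Bill 3, $10,158: deductible already satisfied, so patient's share is 30% × $10,158 = $3,047.40. OOP would hit $5,148.80 > $3,875, so the cap limits the patient to $3,875 − $2,101.40 = $1,773.60.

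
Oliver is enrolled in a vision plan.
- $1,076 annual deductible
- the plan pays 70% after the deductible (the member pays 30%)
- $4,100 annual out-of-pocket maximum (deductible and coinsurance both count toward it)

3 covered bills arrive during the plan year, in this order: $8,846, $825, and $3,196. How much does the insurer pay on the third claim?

$2,750.50

Bill 1, $8,846: $1,076 finishes the deductible; $7,770 goes to coinsurance; 30% of $7,770 = $2,331. Member pays $3,407; OOP now $3,407. Plan pays $8,846 − $3,407 = $5,439.
Bill 2, $825: deductible already satisfied, so member's share is 30% × $825 = $247.50. Member owes $247.50 (running OOP $3,654.50). Plan pays $825 − $247.50 = $577.50.
Bill 3, $3,196: 30% coinsurance on $3,196 = $958.80. Adding that to $3,654.50 gives $4,613.30, past the $4,100 cap; member pays only $4,100 − $3,654.50 = $445.50. Plan pays $3,196 − $445.50 = $2,750.50.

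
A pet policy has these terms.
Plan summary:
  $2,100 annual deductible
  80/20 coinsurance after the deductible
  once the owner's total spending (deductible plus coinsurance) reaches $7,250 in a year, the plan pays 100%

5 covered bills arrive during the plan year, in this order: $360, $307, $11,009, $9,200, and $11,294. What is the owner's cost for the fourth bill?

Claim 1 ($360): entire amount goes to the deductible. Owner owes $360 (running OOP $360).
Claim 2 ($307): fully absorbed by the deductible. Owner owes $307 (running OOP $667).
Claim 3 ($11,009): $1,433 finishes the deductible; $9,576 goes to coinsurance; 20% of $9,576 = $1,915.20. Owner owes $3,348.20 (running OOP $4,015.20).
Claim 4 ($9,200): 20% coinsurance on $9,200 = $1,840. Owner owes $1,840 (running OOP $5,855.20).

$1,840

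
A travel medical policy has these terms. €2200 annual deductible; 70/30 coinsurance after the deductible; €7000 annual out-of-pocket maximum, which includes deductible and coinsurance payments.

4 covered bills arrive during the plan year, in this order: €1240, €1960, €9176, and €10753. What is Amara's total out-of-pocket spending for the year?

€7000

Claim 1 — €1240: entire amount goes to the deductible. Traveler owes €1240 (running OOP €1240).
Claim 2 — €1960: €960 to deductible, leaving €1000; traveler's 30% is €300. Traveler owes €1260 (running OOP €2500).
Claim 3 — €9176: deductible met; 30% of €9176 = €2752.80. Traveler pays €2752.80; OOP now €5252.80.
Claim 4 — €10753: deductible met; 30% of €10753 = €3225.90. That would push OOP to €8478.70, over the €7000 cap, so traveler pays €7000 − €5252.80 = €1747.20.
Summing the traveler's payments: €1240 + €1260 + €2752.80 + €1747.20 = €7000.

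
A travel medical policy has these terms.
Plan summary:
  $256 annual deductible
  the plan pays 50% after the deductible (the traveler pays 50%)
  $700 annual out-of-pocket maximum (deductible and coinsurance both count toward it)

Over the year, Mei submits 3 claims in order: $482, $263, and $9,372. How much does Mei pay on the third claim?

$199.50

Claim 1 — $482: $256 finishes the deductible; $226 goes to coinsurance; 50% of $226 = $113. Traveler pays $369; OOP now $369.
Claim 2 — $263: 50% coinsurance on $263 = $131.50. Cost to traveler: $131.50. OOP to date $500.50.
Claim 3 — $9,372: 50% coinsurance on $9,372 = $4,686. That would push OOP to $5,186.50, over the $700 cap, so traveler pays $700 − $500.50 = $199.50.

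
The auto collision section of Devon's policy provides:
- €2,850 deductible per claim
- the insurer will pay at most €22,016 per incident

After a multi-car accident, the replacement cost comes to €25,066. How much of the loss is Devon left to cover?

Subtract the deductible: €25,066 − €2,850 = €22,216.
The €22,016 per-incident cap binds; insurer pays €22,016.
Out of pocket: €25,066 − €22,016 = €3,050.

€3,050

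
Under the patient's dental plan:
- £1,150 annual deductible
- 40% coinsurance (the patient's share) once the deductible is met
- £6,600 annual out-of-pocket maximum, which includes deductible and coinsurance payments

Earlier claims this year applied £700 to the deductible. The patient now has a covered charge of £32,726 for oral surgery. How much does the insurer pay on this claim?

Remaining deductible: £1,150 − £700 = £450.
The remaining £32,276 (= £32,726 − £450) moves to coinsurance.
40% of £32,276 = £12,910.40 falls to the patient.
So the patient owes £450 + £12,910.40 = £13,360.40 before any cap.
Adding £13,360.40 to the £700 already spent would give £14,060.40, which exceeds the £6,600 cap; the patient pays just £6,600 − £700 = £5,900.
The plan picks up £32,726 − £5,900 = £26,826.

£26,826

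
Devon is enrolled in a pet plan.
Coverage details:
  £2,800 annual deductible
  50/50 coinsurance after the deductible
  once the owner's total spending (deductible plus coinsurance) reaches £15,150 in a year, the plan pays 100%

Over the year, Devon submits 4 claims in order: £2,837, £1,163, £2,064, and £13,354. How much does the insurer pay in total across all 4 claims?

#1 (£2,837): £2,800 to deductible, leaving £37; owner's 50% is £18.50. Cost to owner: £2,818.50. OOP to date £2,818.50. Insurer: £2,837 − £2,818.50 = £18.50.
#2 (£1,163): deductible met; 50% of £1,163 = £581.50. Owner pays £581.50; OOP now £3,400. Insurer: £1,163 − £581.50 = £581.50.
#3 (£2,064): deductible already satisfied, so owner's share is 50% × £2,064 = £1,032. Cost to owner: £1,032. OOP to date £4,432. Plan pays £2,064 − £1,032 = £1,032.
#4 (£13,354): 50% coinsurance on £13,354 = £6,677. Cost to owner: £6,677. OOP to date £11,109. Insurer: £13,354 − £6,677 = £6,677.
Insurer total = bills − owner's total = £19,418 − £11,109 = £8,309.

£8,309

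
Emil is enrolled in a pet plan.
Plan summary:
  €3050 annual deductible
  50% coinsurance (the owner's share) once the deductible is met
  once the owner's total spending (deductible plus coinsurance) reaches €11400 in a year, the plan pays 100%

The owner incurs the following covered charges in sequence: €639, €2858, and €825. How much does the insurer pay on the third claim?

€412.50

Bill 1, €639: all of it applies to the deductible. Owner pays €639; OOP now €639. Insurer: €639 − €639 = €0.
Bill 2, €2858: €2411 to deductible, leaving €447; 50% of €447 = €223.50. Owner owes €2634.50 (running OOP €3273.50). Insurer: €2858 − €2634.50 = €223.50.
Bill 3, €825: deductible met; 50% of €825 = €412.50. Cost to owner: €412.50. OOP to date €3686. Insurer: €825 − €412.50 = €412.50.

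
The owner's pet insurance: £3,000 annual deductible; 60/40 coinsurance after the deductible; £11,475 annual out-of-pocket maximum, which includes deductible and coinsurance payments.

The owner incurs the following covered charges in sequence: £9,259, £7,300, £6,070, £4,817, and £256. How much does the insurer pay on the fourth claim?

£4,193.60

Claim 1 (£9,259): £3,000 finishes the deductible; £6,259 goes to coinsurance; 40% of £6,259 = £2,503.60. Cost to owner: £5,503.60. OOP to date £5,503.60. Insurer: £9,259 − £5,503.60 = £3,755.40.
Claim 2 (£7,300): deductible met; 40% of £7,300 = £2,920. Owner pays £2,920; OOP now £8,423.60. Plan pays £7,300 − £2,920 = £4,380.
Claim 3 (£6,070): deductible already satisfied, so owner's share is 40% × £6,070 = £2,428. Owner pays £2,428; OOP now £10,851.60. Insurer: £6,070 − £2,428 = £3,642.
Claim 4 (£4,817): deductible met; 40% of £4,817 = £1,926.80. That would push OOP to £12,778.40, over the £11,475 cap, so owner pays £11,475 − £10,851.60 = £623.40. Plan pays £4,817 − £623.40 = £4,193.60.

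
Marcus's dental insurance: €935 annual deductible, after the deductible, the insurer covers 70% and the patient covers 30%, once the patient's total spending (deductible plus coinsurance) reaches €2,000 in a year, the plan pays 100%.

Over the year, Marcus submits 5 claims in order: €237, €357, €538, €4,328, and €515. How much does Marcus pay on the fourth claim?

€1,005.90

#1 (€237): entire amount goes to the deductible. Patient owes €237 (running OOP €237).
#2 (€357): all of it applies to the deductible. Patient pays €357; OOP now €594.
#3 (€538): deductible takes €341, €197 remains; coinsurance €197 × 30% = €59.10. Patient pays €400.10; OOP now €994.10.
#4 (€4,328): deductible already satisfied, so patient's share is 30% × €4,328 = €1,298.40. That would push OOP to €2,292.50, over the €2,000 cap, so patient pays €2,000 − €994.10 = €1,005.90.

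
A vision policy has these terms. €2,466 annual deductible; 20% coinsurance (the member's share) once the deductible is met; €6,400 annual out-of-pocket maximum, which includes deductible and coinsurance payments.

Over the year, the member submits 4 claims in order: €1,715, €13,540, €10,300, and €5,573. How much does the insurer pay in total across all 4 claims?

€24,728

Bill 1, €1,715: entire amount goes to the deductible. Cost to member: €1,715. OOP to date €1,715. Insurer: €1,715 − €1,715 = €0.
Bill 2, €13,540: €751 finishes the deductible; €12,789 goes to coinsurance; 20% of €12,789 = €2,557.80. Member owes €3,308.80 (running OOP €5,023.80). Plan pays €13,540 − €3,308.80 = €10,231.20.
Bill 3, €10,300: deductible already satisfied, so member's share is 20% × €10,300 = €2,060. OOP would hit €7,083.80 > €6,400, so the cap limits the member to €6,400 − €5,023.80 = €1,376.20. Insurer: €10,300 − €1,376.20 = €8,923.80.
Bill 4, €5,573: 20% coinsurance on €5,573 = €1,114.60. OOP would hit €7,514.60 > €6,400, so the cap limits the member to €6,400 − €6,400 = €0. Plan pays €5,573 − €0 = €5,573.
Insurer total = bills − member's total = €31,128 − €6,400 = €24,728.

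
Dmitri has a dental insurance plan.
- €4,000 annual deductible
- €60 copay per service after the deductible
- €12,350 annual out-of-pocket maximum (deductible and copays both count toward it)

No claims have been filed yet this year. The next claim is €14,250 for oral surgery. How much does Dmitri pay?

€4,060

The full €4,000 deductible is still open; €4,000 of this bill applies to it.
The remaining €10,250 (= €14,250 − €4,000) moves to the copay.
Copay on this service: €60.
So the patient owes €4,000 + €60 = €4,060 before any cap.
Year-to-date out-of-pocket becomes €0 + €4,060 = €4,060, still under the €12,350 maximum, so no cap applies.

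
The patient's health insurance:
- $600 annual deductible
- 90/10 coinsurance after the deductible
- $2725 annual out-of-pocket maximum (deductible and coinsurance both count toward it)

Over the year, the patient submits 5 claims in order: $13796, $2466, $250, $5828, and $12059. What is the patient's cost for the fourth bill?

$533.80

Claim 1 — $13796: $600 finishes the deductible; $13196 goes to coinsurance; 10% of $13196 = $1319.60. Patient owes $1919.60 (running OOP $1919.60).
Claim 2 — $2466: deductible met; 10% of $2466 = $246.60. Cost to patient: $246.60. OOP to date $2166.20.
Claim 3 — $250: deductible met; 10% of $250 = $25. Cost to patient: $25. OOP to date $2191.20.
Claim 4 — $5828: deductible already satisfied, so patient's share is 10% × $5828 = $582.80. That would push OOP to $2774, over the $2725 cap, so patient pays $2725 − $2191.20 = $533.80.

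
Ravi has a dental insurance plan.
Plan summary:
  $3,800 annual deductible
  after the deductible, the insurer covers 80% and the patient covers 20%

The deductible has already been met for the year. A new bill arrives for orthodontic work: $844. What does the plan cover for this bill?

$675.20

With the deductible met, the entire $844 is subject to coinsurance.
20% of $844 = $168.80 falls to the patient.
The insurer covers the remainder: $844 − $168.80 = $675.20.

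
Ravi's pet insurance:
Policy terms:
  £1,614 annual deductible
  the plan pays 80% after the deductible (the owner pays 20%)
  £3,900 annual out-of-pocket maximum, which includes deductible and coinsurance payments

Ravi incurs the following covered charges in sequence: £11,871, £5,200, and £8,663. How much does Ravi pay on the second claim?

£234.60

Claim 1 — £11,871: deductible takes £1,614, £10,257 remains; coinsurance £10,257 × 20% = £2,051.40. Cost to owner: £3,665.40. OOP to date £3,665.40.
Claim 2 — £5,200: deductible met; 20% of £5,200 = £1,040. OOP would hit £4,705.40 > £3,900, so the cap limits the owner to £3,900 − £3,665.40 = £234.60.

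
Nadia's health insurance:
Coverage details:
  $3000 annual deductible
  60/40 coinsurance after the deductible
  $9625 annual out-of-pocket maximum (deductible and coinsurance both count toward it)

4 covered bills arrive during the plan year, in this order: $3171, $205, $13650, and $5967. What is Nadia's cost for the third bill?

Claim 1 ($3171): $3000 finishes the deductible; $171 goes to coinsurance; coinsurance $171 × 40% = $68.40. Cost to patient: $3068.40. OOP to date $3068.40.
Claim 2 ($205): deductible met; 40% of $205 = $82. Patient pays $82; OOP now $3150.40.
Claim 3 ($13650): deductible already satisfied, so patient's share is 40% × $13650 = $5460. Patient owes $5460 (running OOP $8610.40).

$5460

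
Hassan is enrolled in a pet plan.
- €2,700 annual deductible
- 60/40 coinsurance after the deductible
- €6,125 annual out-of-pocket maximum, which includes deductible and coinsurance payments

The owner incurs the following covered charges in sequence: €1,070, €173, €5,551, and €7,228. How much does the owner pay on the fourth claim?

€1,787.40

#1 (€1,070): all of it applies to the deductible. Owner pays €1,070; OOP now €1,070.
#2 (€173): fully absorbed by the deductible. Owner owes €173 (running OOP €1,243).
#3 (€5,551): €1,457 to deductible, leaving €4,094; owner's 40% is €1,637.60. Cost to owner: €3,094.60. OOP to date €4,337.60.
#4 (€7,228): 40% coinsurance on €7,228 = €2,891.20. OOP would hit €7,228.80 > €6,125, so the cap limits the owner to €6,125 − €4,337.60 = €1,787.40.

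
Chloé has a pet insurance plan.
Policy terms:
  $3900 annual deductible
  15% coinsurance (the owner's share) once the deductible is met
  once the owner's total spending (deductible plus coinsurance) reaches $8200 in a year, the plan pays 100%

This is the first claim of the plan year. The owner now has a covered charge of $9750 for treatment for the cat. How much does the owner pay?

$4777.50

Nothing has been paid toward the $3900 deductible, so the first $3900 of this charge is applied there.
That leaves $9750 − $3900 = $5850 for coinsurance.
Owner's 15% share of $5850 is $877.50.
So the owner owes $3900 + $877.50 = $4777.50 before any cap.
Total out-of-pocket so far would be $0 + $4777.50 = $4777.50, below the $8200 cap — no reduction.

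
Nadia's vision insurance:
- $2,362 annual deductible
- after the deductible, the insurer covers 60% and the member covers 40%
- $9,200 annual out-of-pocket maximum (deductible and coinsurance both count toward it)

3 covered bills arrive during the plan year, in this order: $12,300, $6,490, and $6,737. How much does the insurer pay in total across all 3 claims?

Bill 1, $12,300: $2,362 finishes the deductible; $9,938 goes to coinsurance; 40% of $9,938 = $3,975.20. Member pays $6,337.20; OOP now $6,337.20. Insurer: $12,300 − $6,337.20 = $5,962.80.
Bill 2, $6,490: deductible met; 40% of $6,490 = $2,596. Member pays $2,596; OOP now $8,933.20. Plan pays $6,490 − $2,596 = $3,894.
Bill 3, $6,737: deductible met; 40% of $6,737 = $2,694.80. That would push OOP to $11,628, over the $9,200 cap, so member pays $9,200 − $8,933.20 = $266.80. Plan pays $6,737 − $266.80 = $6,470.20.
Insurer total: $5,962.80 + $3,894 + $6,470.20 = $16,327.

$16,327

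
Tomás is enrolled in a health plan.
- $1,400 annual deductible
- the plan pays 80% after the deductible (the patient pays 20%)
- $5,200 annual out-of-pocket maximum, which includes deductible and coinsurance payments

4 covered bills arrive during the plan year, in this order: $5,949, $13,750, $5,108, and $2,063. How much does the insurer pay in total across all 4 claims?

Claim 1 — $5,949: deductible takes $1,400, $4,549 remains; coinsurance $4,549 × 20% = $909.80. Patient owes $2,309.80 (running OOP $2,309.80). Insurer: $5,949 − $2,309.80 = $3,639.20.
Claim 2 — $13,750: deductible already satisfied, so patient's share is 20% × $13,750 = $2,750. Cost to patient: $2,750. OOP to date $5,059.80. Plan pays $13,750 − $2,750 = $11,000.
Claim 3 — $5,108: deductible already satisfied, so patient's share is 20% × $5,108 = $1,021.60. Adding that to $5,059.80 gives $6,081.40, past the $5,200 cap; patient pays only $5,200 − $5,059.80 = $140.20. Insurer: $5,108 − $140.20 = $4,967.80.
Claim 4 — $2,063: deductible already satisfied, so patient's share is 20% × $2,063 = $412.60. Adding that to $5,200 gives $5,612.60, past the $5,200 cap; patient pays only $5,200 − $5,200 = $0. Plan pays $2,063 − $0 = $2,063.
Insurer total = bills − patient's total = $26,870 − $5,200 = $21,670.

$21,670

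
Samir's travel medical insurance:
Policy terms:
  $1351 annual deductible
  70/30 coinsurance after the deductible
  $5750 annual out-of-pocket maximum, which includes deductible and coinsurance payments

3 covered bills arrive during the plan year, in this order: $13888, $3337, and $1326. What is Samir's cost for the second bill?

Claim 1 ($13888): $1351 finishes the deductible; $12537 goes to coinsurance; 30% of $12537 = $3761.10. Traveler pays $5112.10; OOP now $5112.10.
Claim 2 ($3337): 30% coinsurance on $3337 = $1001.10. OOP would hit $6113.20 > $5750, so the cap limits the traveler to $5750 − $5112.10 = $637.90.

$637.90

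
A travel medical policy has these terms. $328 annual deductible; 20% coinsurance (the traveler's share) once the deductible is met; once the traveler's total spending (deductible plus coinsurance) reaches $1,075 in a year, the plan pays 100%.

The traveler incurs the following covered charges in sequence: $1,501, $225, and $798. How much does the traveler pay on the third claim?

$159.60

Claim 1 — $1,501: deductible takes $328, $1,173 remains; traveler's 20% is $234.60. Traveler owes $562.60 (running OOP $562.60).
Claim 2 — $225: deductible already satisfied, so traveler's share is 20% × $225 = $45. Traveler owes $45 (running OOP $607.60).
Claim 3 — $798: deductible met; 20% of $798 = $159.60. Cost to traveler: $159.60. OOP to date $767.20.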